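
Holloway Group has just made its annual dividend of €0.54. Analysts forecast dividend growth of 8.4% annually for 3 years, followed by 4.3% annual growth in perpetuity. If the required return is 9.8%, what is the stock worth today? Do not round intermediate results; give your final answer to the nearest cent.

€11.43

D_1 = 0.58536
D_2 = 0.63453
D_3 = 0.68783
Terminal value at year 3: TV = D_3×(1+g_2)/(r−g_2) = 0.71741/0.055 = 13.04377
P_0 = D_1/(1+r)^1 + D_2/(1+r)^2 + D_3/(1+r)^3 + TV/(1+r)^3
    = 0.53311 + 0.52632 + 0.51961 + 9.85363 = 11.43267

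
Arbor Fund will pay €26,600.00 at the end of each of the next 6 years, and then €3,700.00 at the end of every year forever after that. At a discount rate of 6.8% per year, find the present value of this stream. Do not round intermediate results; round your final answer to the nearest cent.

PV of 6-year annuity: €26,600.00 × [1 − (1+0.068)^−6] / 0.068 = 127576.59086
Perpetuity value at year 6: €3,700.00 / 0.068 = 54411.76471
PV of perpetuity: 54411.76471 / (1+0.068)^6 = 36666.14868
Total PV = 127576.59086 + 36666.14868 = 164242.73954

€164242.74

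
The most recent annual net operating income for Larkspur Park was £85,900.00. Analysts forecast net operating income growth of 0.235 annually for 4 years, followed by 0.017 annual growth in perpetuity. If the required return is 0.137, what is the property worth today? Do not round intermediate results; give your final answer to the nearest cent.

£1437648.51

D_1 = 106086.50000
D_2 = 131016.82750
D_3 = 161805.78196
D_4 = 199830.14072
Terminal value at year 4: TV = D_4×(1+g_2)/(r−g_2) = 203227.25312/0.12 = 1693560.44263
P_0 = D_1/(1+r)^1 + D_2/(1+r)^2 + D_3/(1+r)^3 + D_4/(1+r)^4 + TV/(1+r)^4
    = 93303.86983 + 101345.89203 + 110081.07006 + 119569.14822 + 1013348.53119 = 1437648.51134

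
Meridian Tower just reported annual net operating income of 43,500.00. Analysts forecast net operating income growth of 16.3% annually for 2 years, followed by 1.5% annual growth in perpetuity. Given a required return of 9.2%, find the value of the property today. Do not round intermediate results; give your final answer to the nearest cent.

746066.08

D_1 = 50590.50000
D_2 = 58836.75150
Terminal value at year 2: TV = D_2×(1+g_2)/(r−g_2) = 59719.30277/0.077 = 775575.36068
P_0 = D_1/(1+r)^1 + D_2/(1+r)^2 + TV/(1+r)^2
    = 46328.29670 + 49340.48449 + 650397.29558 = 746066.07678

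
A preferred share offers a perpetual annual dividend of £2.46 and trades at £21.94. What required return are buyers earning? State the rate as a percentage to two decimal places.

11.21%

P = C/r ⇒ r = C/P = £2.46/£21.94 = 0.112124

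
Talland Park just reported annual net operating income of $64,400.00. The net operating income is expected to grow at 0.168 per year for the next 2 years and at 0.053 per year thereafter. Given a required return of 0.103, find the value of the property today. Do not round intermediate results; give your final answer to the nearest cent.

D_1 = 75219.20000
D_2 = 87856.02560
Terminal value at year 2: TV = D_2×(1+g_2)/(r−g_2) = 92512.39496/0.05 = 1850247.89914
P_0 = D_1/(1+r)^1 + D_2/(1+r)^2 + TV/(1+r)^2
    = 68195.10426 + 72213.85474 + 1520823.78080 = 1661232.73980

$1661232.74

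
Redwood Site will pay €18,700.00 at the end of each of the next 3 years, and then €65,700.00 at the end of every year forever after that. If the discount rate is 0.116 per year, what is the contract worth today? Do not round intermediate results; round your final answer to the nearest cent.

€452712.75

PV of 3-year annuity: €18,700.00 × [1 − (1+0.116)^−3] / 0.116 = 45224.77904
Perpetuity value at year 3: €65,700.00 / 0.116 = 566379.31034
PV of perpetuity: 566379.31034 / (1+0.116)^3 = 407487.97437
Total PV = 45224.77904 + 407487.97437 = 452712.75340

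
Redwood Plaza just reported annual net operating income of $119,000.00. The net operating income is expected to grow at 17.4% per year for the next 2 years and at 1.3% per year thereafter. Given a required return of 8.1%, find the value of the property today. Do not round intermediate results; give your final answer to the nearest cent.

D_1 = 139706.00000
D_2 = 164014.84400
Terminal value at year 2: TV = D_2×(1+g_2)/(r−g_2) = 166147.03697/0.068 = 2443338.77900
P_0 = D_1/(1+r)^1 + D_2/(1+r)^2 + TV/(1+r)^2
    = 129237.74283 + 140356.25355 + 2090895.36533 = 2360489.36170

$2360489.36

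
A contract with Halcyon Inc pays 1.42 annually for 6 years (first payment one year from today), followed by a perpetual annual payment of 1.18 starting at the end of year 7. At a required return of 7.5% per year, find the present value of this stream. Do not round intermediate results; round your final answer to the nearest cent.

16.86

PV of 6-year annuity: 1.42 × [1 − (1+0.075)^−6] / 0.075 = 6.66526
Perpetuity value at year 6: 1.18 / 0.075 = 15.73333
PV of perpetuity: 15.73333 / (1+0.075)^6 = 10.19459
Total PV = 6.66526 + 10.19459 = 16.85986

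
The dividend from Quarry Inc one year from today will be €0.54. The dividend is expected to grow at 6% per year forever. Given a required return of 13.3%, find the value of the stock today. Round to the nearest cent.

€7.40

Growing perpetuity: P = D₁ / (r − g) = €0.5400 / (0.133 − 0.06) = €7.40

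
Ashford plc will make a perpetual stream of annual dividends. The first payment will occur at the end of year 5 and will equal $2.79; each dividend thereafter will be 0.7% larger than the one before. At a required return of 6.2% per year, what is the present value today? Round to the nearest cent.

$39.88

Value at end of year 4: C₁ / (r − g) = $2.79 / (0.062 − 0.007) = $50.7273
Discount to today: PV = $50.7273 / (1 + 0.062)^4 = $50.7273 / 1.272032 = $39.88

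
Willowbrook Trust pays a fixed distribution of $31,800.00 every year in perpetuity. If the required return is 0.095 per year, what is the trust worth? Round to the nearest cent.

$334736.84

Level perpetuity: PV = C / r = $31,800.00 / 0.095 = $334,736.84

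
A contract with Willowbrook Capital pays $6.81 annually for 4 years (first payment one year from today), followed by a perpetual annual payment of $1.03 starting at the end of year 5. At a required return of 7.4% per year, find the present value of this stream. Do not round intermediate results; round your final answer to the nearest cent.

PV of 4-year annuity: $6.81 × [1 − (1+0.074)^−4] / 0.074 = 22.86013
Perpetuity value at year 4: $1.03 / 0.074 = 13.91892
PV of perpetuity: 13.91892 / (1+0.074)^4 = 10.46137
Total PV = 22.86013 + 10.46137 = 33.32150

$33.32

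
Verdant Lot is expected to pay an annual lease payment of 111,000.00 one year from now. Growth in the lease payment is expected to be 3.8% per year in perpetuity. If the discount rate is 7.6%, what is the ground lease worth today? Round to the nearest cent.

2921052.63

Growing perpetuity: P = D₁ / (r − g) = 111,000.0000 / (0.076 − 0.038) = 2,921,052.63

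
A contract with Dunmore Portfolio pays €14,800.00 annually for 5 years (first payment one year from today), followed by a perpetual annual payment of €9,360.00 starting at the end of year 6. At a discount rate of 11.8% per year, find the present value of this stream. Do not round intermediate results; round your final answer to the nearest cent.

€99029.57

PV of 5-year annuity: €14,800.00 × [1 − (1+0.118)^−5] / 0.118 = 53616.08274
Perpetuity value at year 5: €9,360.00 / 0.118 = 79322.03390
PV of perpetuity: 79322.03390 / (1+0.118)^5 = 45413.48427
Total PV = 53616.08274 + 45413.48427 = 99029.56701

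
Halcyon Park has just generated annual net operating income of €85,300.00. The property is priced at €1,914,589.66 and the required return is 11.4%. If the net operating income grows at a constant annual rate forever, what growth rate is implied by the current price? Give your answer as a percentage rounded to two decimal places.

6.65%

P = D₀(1+g)/(r−g) ⇒ P(r−g) = D₀(1+g) ⇒ g(P+D₀) = P·r − D₀
g = (P·r − D₀)/(P + D₀) = (€1,914,589.66×0.114 − €85,300.00) / (€1,914,589.66 + €85,300.00) = 0.066485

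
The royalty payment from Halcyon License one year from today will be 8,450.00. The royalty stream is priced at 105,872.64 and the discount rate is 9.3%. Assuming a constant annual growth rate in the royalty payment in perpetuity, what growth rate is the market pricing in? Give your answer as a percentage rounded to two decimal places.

P = D₁/(r−g) ⇒ g = r − D₁/P = 0.093 − 8,450.00/105,872.64 = 0.013187

1.32%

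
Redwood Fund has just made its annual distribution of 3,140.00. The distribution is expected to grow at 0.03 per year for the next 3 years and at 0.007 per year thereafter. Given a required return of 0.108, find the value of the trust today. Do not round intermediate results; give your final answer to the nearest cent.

33304.41

D_1 = 3234.20000
D_2 = 3331.22600
D_3 = 3431.16278
Terminal value at year 3: TV = D_3×(1+g_2)/(r−g_2) = 3455.18092/0.101 = 34209.71207
P_0 = D_1/(1+r)^1 + D_2/(1+r)^2 + D_3/(1+r)^3 + TV/(1+r)^3
    = 2918.95307 + 2713.46720 + 2522.44695 + 25149.54532 = 33304.41254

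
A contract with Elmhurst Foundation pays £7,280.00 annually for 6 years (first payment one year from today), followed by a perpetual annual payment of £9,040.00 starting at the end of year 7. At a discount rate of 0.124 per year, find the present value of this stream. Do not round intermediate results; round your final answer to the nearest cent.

£65748.39

PV of 6-year annuity: £7,280.00 × [1 − (1+0.124)^−6] / 0.124 = 29595.01045
Perpetuity value at year 6: £9,040.00 / 0.124 = 72903.22581
PV of perpetuity: 72903.22581 / (1+0.124)^6 = 36153.37766
Total PV = 29595.01045 + 36153.37766 = 65748.38812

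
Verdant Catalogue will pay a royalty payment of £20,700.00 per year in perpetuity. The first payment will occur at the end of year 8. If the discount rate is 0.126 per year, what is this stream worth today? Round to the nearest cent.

£71586.49

Value at end of year 7: C / r = £20,700.00 / 0.126 = £164,285.7143
Discount to today: PV = £164,285.7143 / (1 + 0.126)^7 = £164,285.7143 / 2.294926 = £71,586.49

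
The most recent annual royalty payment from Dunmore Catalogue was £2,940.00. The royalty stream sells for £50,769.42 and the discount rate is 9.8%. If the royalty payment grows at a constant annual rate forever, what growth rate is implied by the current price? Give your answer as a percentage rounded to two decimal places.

3.79%

P = D₀(1+g)/(r−g) ⇒ P(r−g) = D₀(1+g) ⇒ g(P+D₀) = P·r − D₀
g = (P·r − D₀)/(P + D₀) = (£50,769.42×0.098 − £2,940.00) / (£50,769.42 + £2,940.00) = 0.037897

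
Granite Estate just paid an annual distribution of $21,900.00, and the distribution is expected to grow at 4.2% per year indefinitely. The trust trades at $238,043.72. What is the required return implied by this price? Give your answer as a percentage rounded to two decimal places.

D₁ = $21,900.00 × 1.042 = $22,819.8000
P = D₁/(r − g) ⇒ r = D₁/P + g = $22,819.8000/$238,043.72 + 0.042 = 0.095864 + 0.042 = 0.137864

13.79%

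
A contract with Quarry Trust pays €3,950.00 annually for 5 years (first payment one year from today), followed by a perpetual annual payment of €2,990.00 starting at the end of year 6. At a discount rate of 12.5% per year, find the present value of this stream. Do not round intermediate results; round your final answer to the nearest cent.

PV of 5-year annuity: €3,950.00 × [1 − (1+0.125)^−5] / 0.125 = 14064.24495
Perpetuity value at year 5: €2,990.00 / 0.125 = 23920.00000
PV of perpetuity: 23920.00000 / (1+0.125)^5 = 13273.90066
Total PV = 14064.24495 + 13273.90066 = 27338.14561

€27338.15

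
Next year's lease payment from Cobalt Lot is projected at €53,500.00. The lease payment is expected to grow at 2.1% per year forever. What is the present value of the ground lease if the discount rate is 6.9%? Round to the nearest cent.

€1114583.33

Growing perpetuity: P = D₁ / (r − g) = €53,500.0000 / (0.069 − 0.021) = €1,114,583.33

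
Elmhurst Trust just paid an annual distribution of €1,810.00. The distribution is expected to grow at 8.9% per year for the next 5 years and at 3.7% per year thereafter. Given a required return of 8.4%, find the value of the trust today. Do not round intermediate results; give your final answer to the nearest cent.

€50041.09

D_1 = 1971.09000
D_2 = 2146.51701
D_3 = 2337.55702
D_4 = 2545.59960
D_5 = 2772.15796
Terminal value at year 5: TV = D_5×(1+g_2)/(r−g_2) = 2874.72781/0.047 = 61164.42145
P_0 = D_1/(1+r)^1 + D_2/(1+r)^2 + D_3/(1+r)^3 + D_4/(1+r)^4 + D_5/(1+r)^5 + TV/(1+r)^5
    = 1818.34871 + 1826.73593 + 1835.16183 + 1843.62660 + 1852.13041 + 40865.09013 = 50041.09360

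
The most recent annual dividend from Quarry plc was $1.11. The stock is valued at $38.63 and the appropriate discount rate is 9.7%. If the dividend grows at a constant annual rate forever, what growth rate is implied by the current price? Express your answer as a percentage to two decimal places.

P = D₀(1+g)/(r−g) ⇒ P(r−g) = D₀(1+g) ⇒ g(P+D₀) = P·r − D₀
g = (P·r − D₀)/(P + D₀) = ($38.63×0.097 − $1.11) / ($38.63 + $1.11) = 0.066359

6.64%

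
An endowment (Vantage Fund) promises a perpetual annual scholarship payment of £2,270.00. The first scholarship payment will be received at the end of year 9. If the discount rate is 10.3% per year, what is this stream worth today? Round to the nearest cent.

Value at end of year 8: C / r = £2,270.00 / 0.103 = £22,038.8350
Discount to today: PV = £22,038.8350 / (1 + 0.103)^8 = £22,038.8350 / 2.190807 = £10,059.69

£10059.69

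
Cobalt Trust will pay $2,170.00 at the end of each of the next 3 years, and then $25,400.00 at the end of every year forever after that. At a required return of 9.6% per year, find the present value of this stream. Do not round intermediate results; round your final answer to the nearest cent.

$206404.51

PV of 3-year annuity: $2,170.00 × [1 − (1+0.096)^−3] / 0.096 = 5434.69868
Perpetuity value at year 3: $25,400.00 / 0.096 = 264583.33333
PV of perpetuity: 264583.33333 / (1+0.096)^3 = 200969.80964
Total PV = 5434.69868 + 200969.80964 = 206404.50831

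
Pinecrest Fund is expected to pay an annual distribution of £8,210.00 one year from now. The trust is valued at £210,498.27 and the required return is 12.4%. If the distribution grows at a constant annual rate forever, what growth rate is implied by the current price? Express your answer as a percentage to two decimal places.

P = D₁/(r−g) ⇒ g = r − D₁/P = 0.124 − £8,210.00/£210,498.27 = 0.084997

8.50%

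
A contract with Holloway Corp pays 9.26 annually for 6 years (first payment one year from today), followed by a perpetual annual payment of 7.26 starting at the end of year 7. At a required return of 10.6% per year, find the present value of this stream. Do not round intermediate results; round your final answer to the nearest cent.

77.05

PV of 6-year annuity: 9.26 × [1 − (1+0.106)^−6] / 0.106 = 39.63037
Perpetuity value at year 6: 7.26 / 0.106 = 68.49057
PV of perpetuity: 68.49057 / (1+0.106)^6 = 37.41967
Total PV = 39.63037 + 37.41967 = 77.05004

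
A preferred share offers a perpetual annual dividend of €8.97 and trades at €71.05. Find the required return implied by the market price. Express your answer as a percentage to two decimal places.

P = C/r ⇒ r = C/P = €8.97/€71.05 = 0.126249

12.62%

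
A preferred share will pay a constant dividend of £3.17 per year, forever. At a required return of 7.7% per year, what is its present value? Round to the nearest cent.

£41.17

Level perpetuity: PV = C / r = £3.17 / 0.077 = £41.17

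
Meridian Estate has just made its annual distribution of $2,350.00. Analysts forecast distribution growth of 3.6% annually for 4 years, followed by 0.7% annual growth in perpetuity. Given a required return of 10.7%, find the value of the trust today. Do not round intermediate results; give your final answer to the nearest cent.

$26139.28

D_1 = 2434.60000
D_2 = 2522.24560
D_3 = 2613.04644
D_4 = 2707.11611
Terminal value at year 4: TV = D_4×(1+g_2)/(r−g_2) = 2726.06593/0.1 = 27260.65926
P_0 = D_1/(1+r)^1 + D_2/(1+r)^2 + D_3/(1+r)^3 + D_4/(1+r)^4 + TV/(1+r)^4
    = 2199.27733 + 2058.22160 + 1926.21281 + 1802.67070 + 18152.89397 = 26139.27640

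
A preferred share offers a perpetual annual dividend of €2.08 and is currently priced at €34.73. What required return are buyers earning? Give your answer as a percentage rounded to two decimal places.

P = C/r ⇒ r = C/P = €2.08/€34.73 = 0.059891

5.99%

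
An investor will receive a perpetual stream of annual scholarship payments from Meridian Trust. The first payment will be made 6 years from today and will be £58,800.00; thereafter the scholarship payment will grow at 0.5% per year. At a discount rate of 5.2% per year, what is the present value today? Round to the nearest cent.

Value at end of year 5: C₁ / (r − g) = £58,800.00 / (0.052 − 0.005) = £1,251,063.8298
Discount to today: PV = £1,251,063.8298 / (1 + 0.052)^5 = £1,251,063.8298 / 1.288483 = £970,958.73

£970958.73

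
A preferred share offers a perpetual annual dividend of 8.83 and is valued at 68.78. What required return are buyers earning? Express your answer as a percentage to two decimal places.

12.84%

P = C/r ⇒ r = C/P = 8.83/68.78 = 0.128380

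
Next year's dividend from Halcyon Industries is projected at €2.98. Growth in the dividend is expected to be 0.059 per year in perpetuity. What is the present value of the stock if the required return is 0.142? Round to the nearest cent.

Growing perpetuity: P = D₁ / (r − g) = €2.9800 / (0.142 − 0.059) = €35.90

€35.90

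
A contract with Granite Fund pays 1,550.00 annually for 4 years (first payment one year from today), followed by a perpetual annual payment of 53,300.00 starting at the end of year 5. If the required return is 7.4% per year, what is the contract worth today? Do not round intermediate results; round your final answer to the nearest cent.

PV of 4-year annuity: 1,550.00 × [1 − (1+0.074)^−4] / 0.074 = 5203.11423
Perpetuity value at year 4: 53,300.00 / 0.074 = 720270.27027
PV of perpetuity: 720270.27027 / (1+0.074)^4 = 541350.27763
Total PV = 5203.11423 + 541350.27763 = 546553.39186

546553.39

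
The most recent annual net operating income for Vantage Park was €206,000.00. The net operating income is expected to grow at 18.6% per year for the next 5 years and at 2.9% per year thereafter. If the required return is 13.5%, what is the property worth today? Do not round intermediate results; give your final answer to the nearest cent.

€3668720.14

D_1 = 244316.00000
D_2 = 289758.77600
D_3 = 343653.90834
D_4 = 407573.53529
D_5 = 483382.21285
Terminal value at year 5: TV = D_5×(1+g_2)/(r−g_2) = 497400.29702/0.106 = 4692455.63229
P_0 = D_1/(1+r)^1 + D_2/(1+r)^2 + D_3/(1+r)^3 + D_4/(1+r)^4 + D_5/(1+r)^5 + TV/(1+r)^5
    = 215256.38767 + 224928.70112 + 235035.62954 + 245596.70188 + 256632.32461 + 2491270.39643 = 3668720.14125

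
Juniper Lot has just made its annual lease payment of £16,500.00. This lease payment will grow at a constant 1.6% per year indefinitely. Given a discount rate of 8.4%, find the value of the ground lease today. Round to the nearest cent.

£246529.41

D₁ = D₀ × (1 + g) = £16,500.00 × 1.016 = £16,764.0000
Growing perpetuity: P = D₁ / (r − g) = £16,764.0000 / (0.084 − 0.016) = £246,529.41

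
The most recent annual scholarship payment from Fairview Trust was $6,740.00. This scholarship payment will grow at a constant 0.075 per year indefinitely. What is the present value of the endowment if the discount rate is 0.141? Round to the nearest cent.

D₁ = D₀ × (1 + g) = $6,740.00 × 1.075 = $7,245.5000
Growing perpetuity: P = D₁ / (r − g) = $7,245.5000 / (0.141 − 0.075) = $109,780.30

$109780.30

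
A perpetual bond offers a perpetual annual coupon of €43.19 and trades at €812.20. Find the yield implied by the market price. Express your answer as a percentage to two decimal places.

5.32%

P = C/r ⇒ r = C/P = €43.19/€812.20 = 0.053177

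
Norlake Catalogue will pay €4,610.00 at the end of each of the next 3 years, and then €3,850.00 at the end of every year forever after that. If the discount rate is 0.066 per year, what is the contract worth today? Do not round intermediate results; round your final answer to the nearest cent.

PV of 3-year annuity: €4,610.00 × [1 − (1+0.066)^−3] / 0.066 = 12187.05921
Perpetuity value at year 3: €3,850.00 / 0.066 = 58333.33333
PV of perpetuity: 58333.33333 / (1+0.066)^3 = 48155.42054
Total PV = 12187.05921 + 48155.42054 = 60342.47975

€60342.48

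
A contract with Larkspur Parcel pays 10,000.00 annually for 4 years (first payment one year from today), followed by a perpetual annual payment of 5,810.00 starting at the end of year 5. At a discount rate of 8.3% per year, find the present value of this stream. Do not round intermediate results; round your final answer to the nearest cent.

PV of 4-year annuity: 10,000.00 × [1 − (1+0.083)^−4] / 0.083 = 32901.29444
Perpetuity value at year 4: 5,810.00 / 0.083 = 70000.00000
PV of perpetuity: 70000.00000 / (1+0.083)^4 = 50884.34793
Total PV = 32901.29444 + 50884.34793 = 83785.64237

83785.64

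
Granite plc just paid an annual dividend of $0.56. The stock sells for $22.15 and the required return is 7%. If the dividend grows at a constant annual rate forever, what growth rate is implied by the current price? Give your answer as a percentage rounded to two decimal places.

P = D₀(1+g)/(r−g) ⇒ P(r−g) = D₀(1+g) ⇒ g(P+D₀) = P·r − D₀
g = (P·r − D₀)/(P + D₀) = ($22.15×0.07 − $0.56) / ($22.15 + $0.56) = 0.043615

4.36%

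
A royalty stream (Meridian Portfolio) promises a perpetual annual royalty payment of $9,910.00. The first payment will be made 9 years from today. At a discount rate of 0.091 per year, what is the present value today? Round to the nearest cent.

$54254.31

Value at end of year 8: C / r = $9,910.00 / 0.091 = $108,901.0989
Discount to today: PV = $108,901.0989 / (1 + 0.091)^8 = $108,901.0989 / 2.007234 = $54,254.31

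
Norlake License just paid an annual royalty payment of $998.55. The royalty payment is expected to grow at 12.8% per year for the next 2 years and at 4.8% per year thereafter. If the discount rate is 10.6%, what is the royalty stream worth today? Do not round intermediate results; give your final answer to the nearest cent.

D_1 = 1126.36440
D_2 = 1270.53904
Terminal value at year 2: TV = D_2×(1+g_2)/(r−g_2) = 1331.52492/0.058 = 22957.32616
P_0 = D_1/(1+r)^1 + D_2/(1+r)^2 + TV/(1+r)^2
    = 1018.41266 + 1038.67041 + 18767.69990 = 20824.78298

$20824.78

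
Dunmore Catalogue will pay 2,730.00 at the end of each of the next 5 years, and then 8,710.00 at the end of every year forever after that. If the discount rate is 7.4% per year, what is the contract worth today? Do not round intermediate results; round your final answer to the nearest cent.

PV of 5-year annuity: 2,730.00 × [1 − (1+0.074)^−5] / 0.074 = 11074.66922
Perpetuity value at year 5: 8,710.00 / 0.074 = 117702.70270
PV of perpetuity: 117702.70270 / (1+0.074)^5 = 82369.23423
Total PV = 11074.66922 + 82369.23423 = 93443.90345

93443.90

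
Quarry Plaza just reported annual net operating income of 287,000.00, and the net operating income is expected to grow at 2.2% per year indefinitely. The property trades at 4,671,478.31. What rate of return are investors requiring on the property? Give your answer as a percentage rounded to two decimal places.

8.48%

D₁ = 287,000.00 × 1.022 = 293,314.0000
P = D₁/(r − g) ⇒ r = D₁/P + g = 293,314.0000/4,671,478.31 + 0.022 = 0.062788 + 0.022 = 0.084788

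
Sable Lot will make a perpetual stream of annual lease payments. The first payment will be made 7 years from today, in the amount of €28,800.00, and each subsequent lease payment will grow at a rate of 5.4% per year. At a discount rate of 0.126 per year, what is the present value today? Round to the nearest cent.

Value at end of year 6: C₁ / (r − g) = €28,800.00 / (0.126 − 0.054) = €400,000.0000
Discount to today: PV = €400,000.0000 / (1 + 0.126)^6 = €400,000.0000 / 2.038123 = €196,259.03

€196259.03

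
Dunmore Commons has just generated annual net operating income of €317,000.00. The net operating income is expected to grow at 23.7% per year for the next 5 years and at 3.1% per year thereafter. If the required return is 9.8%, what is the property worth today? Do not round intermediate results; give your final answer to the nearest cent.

D_1 = 392129.00000
D_2 = 485063.57300
D_3 = 600023.63980
D_4 = 742229.24243
D_5 = 918137.57289
Terminal value at year 5: TV = D_5×(1+g_2)/(r−g_2) = 946599.83765/0.067 = 14128355.78582
P_0 = D_1/(1+r)^1 + D_2/(1+r)^2 + D_3/(1+r)^3 + D_4/(1+r)^4 + D_5/(1+r)^5 + TV/(1+r)^5
    = 357130.23679 + 402340.71304 + 453274.55558 + 510656.30715 + 575302.23310 + 8852785.10938 = 11151489.15504

€11151489.16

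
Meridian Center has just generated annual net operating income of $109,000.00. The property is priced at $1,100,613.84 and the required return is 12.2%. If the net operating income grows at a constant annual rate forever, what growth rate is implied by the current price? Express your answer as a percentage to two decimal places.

2.09%

P = D₀(1+g)/(r−g) ⇒ P(r−g) = D₀(1+g) ⇒ g(P+D₀) = P·r − D₀
g = (P·r − D₀)/(P + D₀) = ($1,100,613.84×0.122 − $109,000.00) / ($1,100,613.84 + $109,000.00) = 0.020895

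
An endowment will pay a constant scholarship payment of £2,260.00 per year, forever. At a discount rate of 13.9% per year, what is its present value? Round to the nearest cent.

£16258.99

Level perpetuity: PV = C / r = £2,260.00 / 0.139 = £16,258.99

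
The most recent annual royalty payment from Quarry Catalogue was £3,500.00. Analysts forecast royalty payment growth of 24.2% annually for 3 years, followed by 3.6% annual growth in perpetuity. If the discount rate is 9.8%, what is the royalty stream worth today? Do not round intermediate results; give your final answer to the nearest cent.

D_1 = 4347.00000
D_2 = 5398.97400
D_3 = 6705.52571
Terminal value at year 3: TV = D_3×(1+g_2)/(r−g_2) = 6946.92463/0.062 = 112047.17151
P_0 = D_1/(1+r)^1 + D_2/(1+r)^2 + D_3/(1+r)^3 + TV/(1+r)^3
    = 3959.01639 + 4478.23166 + 5065.54073 + 84643.55152 = 98146.34030

£98146.34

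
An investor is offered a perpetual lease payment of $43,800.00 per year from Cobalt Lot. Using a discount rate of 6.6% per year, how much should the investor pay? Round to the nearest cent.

$663636.36

Level perpetuity: PV = C / r = $43,800.00 / 0.066 = $663,636.36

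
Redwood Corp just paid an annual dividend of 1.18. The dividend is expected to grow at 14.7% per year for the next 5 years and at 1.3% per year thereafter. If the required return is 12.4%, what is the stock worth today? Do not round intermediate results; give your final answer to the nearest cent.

D_1 = 1.35346
D_2 = 1.55242
D_3 = 1.78062
D_4 = 2.04238
D_5 = 2.34261
Terminal value at year 5: TV = D_5×(1+g_2)/(r−g_2) = 2.37306/0.111 = 21.37891
P_0 = D_1/(1+r)^1 + D_2/(1+r)^2 + D_3/(1+r)^3 + D_4/(1+r)^4 + D_5/(1+r)^5 + TV/(1+r)^5
    = 1.20415 + 1.22879 + 1.25393 + 1.27959 + 1.30577 + 11.91665 = 18.18887

18.19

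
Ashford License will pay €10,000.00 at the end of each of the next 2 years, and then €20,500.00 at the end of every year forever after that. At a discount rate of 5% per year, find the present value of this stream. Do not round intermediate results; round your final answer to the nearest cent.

PV of 2-year annuity: €10,000.00 × [1 − (1+0.05)^−2] / 0.05 = 18594.10431
Perpetuity value at year 2: €20,500.00 / 0.05 = 410000.00000
PV of perpetuity: 410000.00000 / (1+0.05)^2 = 371882.08617
Total PV = 18594.10431 + 371882.08617 = 390476.19048

€390476.19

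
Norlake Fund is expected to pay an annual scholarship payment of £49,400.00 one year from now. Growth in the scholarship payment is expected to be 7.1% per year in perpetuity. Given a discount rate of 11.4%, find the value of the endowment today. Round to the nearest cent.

£1148837.21

Growing perpetuity: P = D₁ / (r − g) = £49,400.0000 / (0.114 − 0.071) = £1,148,837.21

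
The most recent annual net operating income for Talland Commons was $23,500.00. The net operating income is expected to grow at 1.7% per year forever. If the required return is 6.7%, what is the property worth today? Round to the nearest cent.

$477990.00

D₁ = D₀ × (1 + g) = $23,500.00 × 1.017 = $23,899.5000
Growing perpetuity: P = D₁ / (r − g) = $23,899.5000 / (0.067 − 0.017) = $477,990.00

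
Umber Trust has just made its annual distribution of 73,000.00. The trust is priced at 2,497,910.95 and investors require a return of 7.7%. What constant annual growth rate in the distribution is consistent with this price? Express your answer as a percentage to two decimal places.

4.64%

P = D₀(1+g)/(r−g) ⇒ P(r−g) = D₀(1+g) ⇒ g(P+D₀) = P·r − D₀
g = (P·r − D₀)/(P + D₀) = (2,497,910.95×0.077 − 73,000.00) / (2,497,910.95 + 73,000.00) = 0.046419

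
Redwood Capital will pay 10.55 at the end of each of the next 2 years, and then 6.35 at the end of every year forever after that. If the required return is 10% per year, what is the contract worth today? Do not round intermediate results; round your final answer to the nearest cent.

PV of 2-year annuity: 10.55 × [1 − (1+0.1)^−2] / 0.1 = 18.30992
Perpetuity value at year 2: 6.35 / 0.1 = 63.50000
PV of perpetuity: 63.50000 / (1+0.1)^2 = 52.47934
Total PV = 18.30992 + 52.47934 = 70.78926

70.79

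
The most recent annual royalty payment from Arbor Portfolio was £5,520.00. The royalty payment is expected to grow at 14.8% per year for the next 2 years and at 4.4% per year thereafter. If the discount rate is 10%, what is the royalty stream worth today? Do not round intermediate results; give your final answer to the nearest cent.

D_1 = 6336.96000
D_2 = 7274.83008
Terminal value at year 2: TV = D_2×(1+g_2)/(r−g_2) = 7594.92260/0.056 = 135623.61792
P_0 = D_1/(1+r)^1 + D_2/(1+r)^2 + TV/(1+r)^2
    = 5760.87273 + 6012.25626 + 112085.63464 = 123858.76364

£123858.76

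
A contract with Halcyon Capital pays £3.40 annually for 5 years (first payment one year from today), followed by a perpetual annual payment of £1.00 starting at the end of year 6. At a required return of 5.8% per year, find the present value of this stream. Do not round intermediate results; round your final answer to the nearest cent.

PV of 5-year annuity: £3.40 × [1 − (1+0.058)^−5] / 0.058 = 14.40030
Perpetuity value at year 5: £1.00 / 0.058 = 17.24138
PV of perpetuity: 17.24138 / (1+0.058)^5 = 13.00600
Total PV = 14.40030 + 13.00600 = 27.40630

£27.41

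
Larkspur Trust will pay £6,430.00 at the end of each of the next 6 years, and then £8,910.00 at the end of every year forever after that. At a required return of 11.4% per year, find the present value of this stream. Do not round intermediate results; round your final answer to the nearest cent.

£67785.96

PV of 6-year annuity: £6,430.00 × [1 − (1+0.114)^−6] / 0.114 = 26891.75787
Perpetuity value at year 6: £8,910.00 / 0.114 = 78157.89474
PV of perpetuity: 78157.89474 / (1+0.114)^6 = 40894.19916
Total PV = 26891.75787 + 40894.19916 = 67785.95702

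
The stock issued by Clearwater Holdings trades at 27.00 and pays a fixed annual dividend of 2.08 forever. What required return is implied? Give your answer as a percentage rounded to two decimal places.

7.70%

P = C/r ⇒ r = C/P = 2.08/27.00 = 0.077037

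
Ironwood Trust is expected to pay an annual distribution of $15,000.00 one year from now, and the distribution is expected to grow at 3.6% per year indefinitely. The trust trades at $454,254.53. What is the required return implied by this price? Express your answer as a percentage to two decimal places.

P = D₁/(r − g) ⇒ r = D₁/P + g = $15,000.0000/$454,254.53 + 0.036 = 0.033021 + 0.036 = 0.069021

6.90%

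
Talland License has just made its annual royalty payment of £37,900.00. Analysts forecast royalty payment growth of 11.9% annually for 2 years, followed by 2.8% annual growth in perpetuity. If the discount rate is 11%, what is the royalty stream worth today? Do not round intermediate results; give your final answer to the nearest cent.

D_1 = 42410.10000
D_2 = 47456.90190
Terminal value at year 2: TV = D_2×(1+g_2)/(r−g_2) = 48785.69515/0.082 = 594947.50187
P_0 = D_1/(1+r)^1 + D_2/(1+r)^2 + TV/(1+r)^2
    = 38207.29730 + 38517.08619 + 482872.73912 = 559597.12261

£559597.12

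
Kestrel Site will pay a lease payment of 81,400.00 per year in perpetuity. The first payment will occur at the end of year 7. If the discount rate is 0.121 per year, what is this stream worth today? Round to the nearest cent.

Value at end of year 6: C / r = 81,400.00 / 0.121 = 672,727.2727
Discount to today: PV = 672,727.2727 / (1 + 0.121)^6 = 672,727.2727 / 1.984420 = 339,004.42

339004.42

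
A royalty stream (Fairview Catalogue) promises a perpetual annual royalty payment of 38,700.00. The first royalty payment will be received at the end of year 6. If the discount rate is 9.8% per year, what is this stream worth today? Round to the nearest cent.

247441.87

Value at end of year 5: C / r = 38,700.00 / 0.098 = 394,897.9592
Discount to today: PV = 394,897.9592 / (1 + 0.098)^5 = 394,897.9592 / 1.595922 = 247,441.87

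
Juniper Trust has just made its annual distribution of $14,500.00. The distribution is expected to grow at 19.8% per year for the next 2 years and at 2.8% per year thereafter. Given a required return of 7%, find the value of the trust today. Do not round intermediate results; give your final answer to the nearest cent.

D_1 = 17371.00000
D_2 = 20810.45800
Terminal value at year 2: TV = D_2×(1+g_2)/(r−g_2) = 21393.15082/0.042 = 509360.73390
P_0 = D_1/(1+r)^1 + D_2/(1+r)^2 + TV/(1+r)^2
    = 16234.57944 + 18176.65997 + 444895.39165 = 479306.63106

$479306.63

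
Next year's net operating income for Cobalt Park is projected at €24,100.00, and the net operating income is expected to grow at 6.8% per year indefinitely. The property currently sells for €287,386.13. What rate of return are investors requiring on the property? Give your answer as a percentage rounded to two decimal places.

P = D₁/(r − g) ⇒ r = D₁/P + g = €24,100.0000/€287,386.13 + 0.068 = 0.083859 + 0.068 = 0.151859

15.19%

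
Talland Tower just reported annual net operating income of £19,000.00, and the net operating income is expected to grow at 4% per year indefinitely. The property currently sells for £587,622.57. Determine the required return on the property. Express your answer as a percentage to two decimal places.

7.36%

D₁ = £19,000.00 × 1.04 = £19,760.0000
P = D₁/(r − g) ⇒ r = D₁/P + g = £19,760.0000/£587,622.57 + 0.04 = 0.033627 + 0.04 = 0.073627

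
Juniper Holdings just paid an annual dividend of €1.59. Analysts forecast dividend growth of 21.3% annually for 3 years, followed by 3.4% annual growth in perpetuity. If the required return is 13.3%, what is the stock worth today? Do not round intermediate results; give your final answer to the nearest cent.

D_1 = 1.92867
D_2 = 2.33948
D_3 = 2.83779
Terminal value at year 3: TV = D_3×(1+g_2)/(r−g_2) = 2.93427/0.099 = 29.63909
P_0 = D_1/(1+r)^1 + D_2/(1+r)^2 + D_3/(1+r)^3 + TV/(1+r)^3
    = 1.70227 + 1.82246 + 1.95115 + 20.37864 = 25.85452

€25.85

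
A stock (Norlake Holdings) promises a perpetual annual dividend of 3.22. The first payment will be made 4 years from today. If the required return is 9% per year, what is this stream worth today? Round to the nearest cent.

Value at end of year 3: C / r = 3.22 / 0.09 = 35.7778
Discount to today: PV = 35.7778 / (1 + 0.09)^3 = 35.7778 / 1.295029 = 27.63

27.63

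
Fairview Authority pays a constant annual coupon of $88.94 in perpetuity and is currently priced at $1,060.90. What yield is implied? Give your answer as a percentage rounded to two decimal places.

P = C/r ⇒ r = C/P = $88.94/$1,060.90 = 0.083834

8.38%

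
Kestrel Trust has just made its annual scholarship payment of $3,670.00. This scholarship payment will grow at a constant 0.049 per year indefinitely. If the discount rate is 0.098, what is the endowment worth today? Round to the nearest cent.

D₁ = D₀ × (1 + g) = $3,670.00 × 1.049 = $3,849.8300
Growing perpetuity: P = D₁ / (r − g) = $3,849.8300 / (0.098 − 0.049) = $78,567.96

$78567.96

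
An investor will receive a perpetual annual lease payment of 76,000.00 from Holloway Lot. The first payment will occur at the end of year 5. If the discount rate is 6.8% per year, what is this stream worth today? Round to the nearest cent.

Value at end of year 4: C / r = 76,000.00 / 0.068 = 1,117,647.0588
Discount to today: PV = 1,117,647.0588 / (1 + 0.068)^4 = 1,117,647.0588 / 1.301023 = 859,052.43

859052.43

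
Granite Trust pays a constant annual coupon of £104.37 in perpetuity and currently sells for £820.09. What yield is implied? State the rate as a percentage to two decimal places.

12.73%

P = C/r ⇒ r = C/P = £104.37/£820.09 = 0.127267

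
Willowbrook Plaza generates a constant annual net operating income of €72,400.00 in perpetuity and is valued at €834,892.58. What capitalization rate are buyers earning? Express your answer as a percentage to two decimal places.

P = C/r ⇒ r = C/P = €72,400.00/€834,892.58 = 0.086718

8.67%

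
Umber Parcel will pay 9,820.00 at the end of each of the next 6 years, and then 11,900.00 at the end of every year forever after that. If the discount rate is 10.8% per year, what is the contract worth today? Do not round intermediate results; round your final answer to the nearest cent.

101334.73

PV of 6-year annuity: 9,820.00 × [1 − (1+0.108)^−6] / 0.108 = 41784.33980
Perpetuity value at year 6: 11,900.00 / 0.108 = 110185.18519
PV of perpetuity: 110185.18519 / (1+0.108)^6 = 59550.39459
Total PV = 41784.33980 + 59550.39459 = 101334.73439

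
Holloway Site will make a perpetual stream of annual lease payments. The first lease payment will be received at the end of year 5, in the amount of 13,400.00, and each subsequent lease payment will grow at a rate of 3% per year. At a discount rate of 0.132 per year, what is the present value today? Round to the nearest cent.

80005.33

Value at end of year 4: C₁ / (r − g) = 13,400.00 / (0.132 − 0.03) = 131,372.5490
Discount to today: PV = 131,372.5490 / (1 + 0.132)^4 = 131,372.5490 / 1.642047 = 80,005.33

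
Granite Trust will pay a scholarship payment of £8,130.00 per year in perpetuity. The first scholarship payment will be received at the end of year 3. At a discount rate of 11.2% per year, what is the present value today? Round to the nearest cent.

Value at end of year 2: C / r = £8,130.00 / 0.112 = £72,589.2857
Discount to today: PV = £72,589.2857 / (1 + 0.112)^2 = £72,589.2857 / 1.236544 = £58,703.36

£58703.36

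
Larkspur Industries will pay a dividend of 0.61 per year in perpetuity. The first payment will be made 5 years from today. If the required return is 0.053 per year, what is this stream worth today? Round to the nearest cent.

Value at end of year 4: C / r = 0.61 / 0.053 = 11.5094
Discount to today: PV = 11.5094 / (1 + 0.053)^4 = 11.5094 / 1.229457 = 9.36

9.36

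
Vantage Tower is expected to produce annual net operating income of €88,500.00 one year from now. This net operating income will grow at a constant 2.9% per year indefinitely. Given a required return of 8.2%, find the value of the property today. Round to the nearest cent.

€1669811.32

Growing perpetuity: P = D₁ / (r − g) = €88,500.0000 / (0.082 − 0.029) = €1,669,811.32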